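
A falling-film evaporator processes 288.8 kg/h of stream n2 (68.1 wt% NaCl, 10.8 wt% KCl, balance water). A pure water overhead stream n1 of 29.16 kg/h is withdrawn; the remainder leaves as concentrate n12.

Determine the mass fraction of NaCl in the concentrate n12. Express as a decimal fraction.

NaCl is not removed: 288.8×0.681 = 196.67 kg/h of NaCl enters n12.
Concentrate = 288.8 − 29.16 = 259.64 kg/h.
Mass fraction = 196.67/259.64 = 0.757.

0.757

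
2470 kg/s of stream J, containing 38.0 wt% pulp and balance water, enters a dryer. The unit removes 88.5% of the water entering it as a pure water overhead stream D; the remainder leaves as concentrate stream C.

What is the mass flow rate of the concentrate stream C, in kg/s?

1115 kg/s

water entering = 2470×0.620 = 1531.4 kg/s; overhead removed = 0.885×1531.4 = 1355.3 kg/s.
Concentrate = 2470 − 1355.3 = 1114.7 kg/s.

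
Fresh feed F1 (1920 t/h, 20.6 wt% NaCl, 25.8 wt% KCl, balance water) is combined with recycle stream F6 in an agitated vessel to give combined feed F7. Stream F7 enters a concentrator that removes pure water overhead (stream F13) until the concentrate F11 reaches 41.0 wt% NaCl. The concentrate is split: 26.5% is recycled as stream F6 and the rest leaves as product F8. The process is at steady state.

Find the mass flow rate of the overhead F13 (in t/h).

955.3 t/h

Overall NaCl balance (none leaves overhead): NaCl in fresh feed = NaCl in product, i.e. 1920×0.206 = (1−0.265)·F11·0.410.
F11 = 395.52/(0.410×0.735) = 1312.5 t/h.
Recycle F6 = 0.265×1312.5 = 347.81 t/h.
Combined feed F7 = 1920 + 347.81 = 2267.8 t/h.
Overhead F13 = F7 − F11 = 2267.8 − 1312.5 = 955.32 t/h.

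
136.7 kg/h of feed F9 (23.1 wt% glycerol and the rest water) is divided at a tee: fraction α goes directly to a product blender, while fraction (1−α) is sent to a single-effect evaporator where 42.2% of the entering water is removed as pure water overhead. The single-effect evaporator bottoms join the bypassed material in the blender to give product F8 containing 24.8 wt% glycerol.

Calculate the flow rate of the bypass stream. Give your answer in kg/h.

107.8 kg/h

All 136.7×0.231 = 31.578 kg/h of glycerol reaches F8, so F8 = 31.578/0.248 = 127.33 kg/h and vapour = 9.3706 kg/h.
The evaporator receives (1−α)·136.7 of feed at 0.769 water and removes 0.422 of that water:
0.422×0.769×(1−α)×136.7 = 9.3706
(1−α) = 9.3706/44.362 = 0.2112;  α = 0.7888.
Bypass flow = 0.7888×136.7 = 107.82 kg/h.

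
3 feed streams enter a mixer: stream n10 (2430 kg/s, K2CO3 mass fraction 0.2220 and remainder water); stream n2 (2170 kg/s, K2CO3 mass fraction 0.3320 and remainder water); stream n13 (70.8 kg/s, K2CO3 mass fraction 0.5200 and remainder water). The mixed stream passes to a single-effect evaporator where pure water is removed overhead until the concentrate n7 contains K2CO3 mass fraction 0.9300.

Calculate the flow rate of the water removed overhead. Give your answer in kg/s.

3276 kg/s

K2CO3 entering = 2430×0.222 + 2170×0.332 + 70.8×0.520 = 1296.7 kg/s.
All K2CO3 reports to n7, so n7 = 1296.7/0.930 = 1394.3 kg/s.
Total feed = 4670.8 kg/s; overhead = 4670.8 − 1394.3 = 3276.5 kg/s.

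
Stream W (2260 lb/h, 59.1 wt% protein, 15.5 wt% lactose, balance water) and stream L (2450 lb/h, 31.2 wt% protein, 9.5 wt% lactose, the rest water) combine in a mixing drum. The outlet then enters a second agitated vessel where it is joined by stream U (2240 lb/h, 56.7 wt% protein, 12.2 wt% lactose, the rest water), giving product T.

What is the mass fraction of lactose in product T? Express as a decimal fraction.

0.123

Overall, product flow = 6950 lb/h.
lactose in = 2260×0.155 + 2450×0.095 + 2240×0.122 = 856.33 lb/h.
lactose fraction in T = 0.123.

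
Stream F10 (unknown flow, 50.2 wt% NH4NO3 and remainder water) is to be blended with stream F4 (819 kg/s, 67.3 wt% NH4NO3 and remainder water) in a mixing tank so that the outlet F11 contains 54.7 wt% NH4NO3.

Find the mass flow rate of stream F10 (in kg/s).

Let F10 be the unknown flow. Total out = 819 + F10.
NH4NO3 balance: 551.19 + 0.502·F10 = 0.547·(819 + F10)
(0.502 − 0.547)·F10 = 0.547×819 − 551.19 = -103.19
F10 = -103.19 / -0.045 = 2293.2 kg/s

2293 kg/s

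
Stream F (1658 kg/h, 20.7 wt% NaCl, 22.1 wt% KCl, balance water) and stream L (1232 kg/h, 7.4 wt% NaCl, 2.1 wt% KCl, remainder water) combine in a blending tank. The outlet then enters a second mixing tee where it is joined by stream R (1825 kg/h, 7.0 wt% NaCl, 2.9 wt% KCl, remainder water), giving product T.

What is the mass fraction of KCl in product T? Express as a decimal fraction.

0.0944

Overall, product flow = 4715 kg/h.
KCl in = 1658×0.221 + 1232×0.021 + 1825×0.029 = 445.22 kg/h.
KCl fraction in T = 0.0944.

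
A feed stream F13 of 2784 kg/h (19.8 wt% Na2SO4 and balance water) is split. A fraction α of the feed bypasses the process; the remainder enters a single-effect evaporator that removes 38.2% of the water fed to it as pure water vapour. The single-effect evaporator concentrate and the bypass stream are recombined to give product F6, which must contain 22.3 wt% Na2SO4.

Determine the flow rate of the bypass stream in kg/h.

1765 kg/h

All 2784×0.198 = 551.23 kg/h of Na2SO4 reaches F6, so F6 = 551.23/0.223 = 2471.9 kg/h and vapour = 312.11 kg/h.
The evaporator receives (1−α)·2784 of feed at 0.802 water and removes 0.382 of that water:
0.382×0.802×(1−α)×2784 = 312.11
(1−α) = 312.11/852.92 = 0.3659;  α = 0.6341.
Bypass flow = 0.6341×2784 = 1765.3 kg/h.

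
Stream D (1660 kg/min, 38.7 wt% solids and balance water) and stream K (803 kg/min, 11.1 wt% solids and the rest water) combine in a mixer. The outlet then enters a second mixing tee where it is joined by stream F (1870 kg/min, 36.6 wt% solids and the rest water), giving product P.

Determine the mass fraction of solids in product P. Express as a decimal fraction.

Overall, product flow = 4333 kg/min.
solids in = 1660×0.387 + 803×0.111 + 1870×0.366 = 1416 kg/min.
solids fraction in P = 0.327.

0.327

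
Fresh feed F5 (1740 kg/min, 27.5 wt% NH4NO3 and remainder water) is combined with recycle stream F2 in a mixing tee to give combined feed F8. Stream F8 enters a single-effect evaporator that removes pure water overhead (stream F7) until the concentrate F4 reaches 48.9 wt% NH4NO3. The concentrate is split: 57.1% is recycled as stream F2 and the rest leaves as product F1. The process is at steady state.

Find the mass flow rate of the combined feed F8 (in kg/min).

3042 kg/min

Overall NH4NO3 balance (none leaves overhead): NH4NO3 in fresh feed = NH4NO3 in product, i.e. 1740×0.275 = (1−0.571)·F4·0.489.
F4 = 478.5/(0.489×0.429) = 2281 kg/min.
Recycle F2 = 0.571×2281 = 1302.4 kg/min.
Combined feed F8 = 1740 + 1302.4 = 3042.4 kg/min.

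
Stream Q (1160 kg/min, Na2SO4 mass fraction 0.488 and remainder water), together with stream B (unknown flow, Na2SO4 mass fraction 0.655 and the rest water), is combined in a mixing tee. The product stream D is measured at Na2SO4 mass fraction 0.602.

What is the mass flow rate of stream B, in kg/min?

Let B be the unknown flow. Total out = 1160 + B.
Na2SO4 balance: 566.08 + 0.655·B = 0.602·(1160 + B)
(0.655 − 0.602)·B = 0.602×1160 − 566.08 = 132.24
B = 132.24 / 0.053 = 2495.1 kg/min

2495 kg/min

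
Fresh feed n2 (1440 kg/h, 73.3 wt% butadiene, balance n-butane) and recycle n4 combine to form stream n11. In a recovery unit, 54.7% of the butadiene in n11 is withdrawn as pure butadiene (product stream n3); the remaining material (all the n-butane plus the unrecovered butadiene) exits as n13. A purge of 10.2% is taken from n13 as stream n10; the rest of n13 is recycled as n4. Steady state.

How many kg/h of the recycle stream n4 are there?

n-butane enters only via n2 and leaves only via the purge: 1440×0.267 = 0.102×(n-butane in n13), and the recovery unit passes all n-butane, so n-butane in n11 = n-butane in n13 = 3769.4 kg/h.
butadiene in n11: m_A = 1440×0.733 + (1−0.102)·(1−0.547)·m_A, so m_A = 1055.5/0.5932 = 1779.3 kg/h.
n13 = (1−0.547)×1779.3 + 3769.4 = 4575.5 kg/h.
Recycle n4 = (1−0.102)×4575.5 = 4108.8 kg/h.

4109 kg/h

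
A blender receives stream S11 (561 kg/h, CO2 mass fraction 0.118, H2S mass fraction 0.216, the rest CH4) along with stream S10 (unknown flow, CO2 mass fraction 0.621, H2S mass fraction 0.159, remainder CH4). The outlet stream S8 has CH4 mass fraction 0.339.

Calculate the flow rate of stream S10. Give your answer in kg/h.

Let S10 be the unknown flow. Total out = 561 + S10.
CH4 balance: 373.63 + 0.220·S10 = 0.339·(561 + S10)
(0.220 − 0.339)·S10 = 0.339×561 − 373.63 = -183.45
S10 = -183.45 / -0.119 = 1541.6 kg/h

1542 kg/h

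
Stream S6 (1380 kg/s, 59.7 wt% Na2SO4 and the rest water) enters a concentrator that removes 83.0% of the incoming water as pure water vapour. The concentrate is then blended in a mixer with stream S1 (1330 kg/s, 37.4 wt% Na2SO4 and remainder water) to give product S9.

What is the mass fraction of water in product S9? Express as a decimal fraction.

Vapour removed = 0.830×0.403×1380 = 461.6 kg/s; concentrate = 918.4 kg/s.
water reaching the mixer = 94.544 (from concentrate) + 1330×0.626 = 927.12 kg/s.
Product flow = 918.4 + 1330 = 2248.4 kg/s; water fraction = 0.4123.

0.4123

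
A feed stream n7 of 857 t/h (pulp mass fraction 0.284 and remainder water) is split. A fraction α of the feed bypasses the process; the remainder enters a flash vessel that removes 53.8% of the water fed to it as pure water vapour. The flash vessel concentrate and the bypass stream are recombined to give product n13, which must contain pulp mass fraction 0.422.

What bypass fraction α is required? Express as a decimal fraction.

All 857×0.284 = 243.39 t/h of pulp reaches n13, so n13 = 243.39/0.422 = 576.75 t/h and vapour = 280.25 t/h.
The evaporator receives (1−α)·857 of feed at 0.716 water and removes 0.538 of that water:
0.538×0.716×(1−α)×857 = 280.25
(1−α) = 280.25/330.12 = 0.8489;  α = 0.1511.

0.151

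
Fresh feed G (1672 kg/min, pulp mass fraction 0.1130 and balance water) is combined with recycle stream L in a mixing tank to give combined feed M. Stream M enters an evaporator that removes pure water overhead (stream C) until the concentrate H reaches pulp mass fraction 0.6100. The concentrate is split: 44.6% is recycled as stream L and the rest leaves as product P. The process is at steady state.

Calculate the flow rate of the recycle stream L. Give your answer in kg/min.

249.4 kg/min

Overall pulp balance (none leaves overhead): pulp in fresh feed = pulp in product, i.e. 1672×0.113 = (1−0.446)·H·0.610.
H = 188.94/(0.610×0.554) = 559.08 kg/min.
Recycle L = 0.446×559.08 = 249.35 kg/min.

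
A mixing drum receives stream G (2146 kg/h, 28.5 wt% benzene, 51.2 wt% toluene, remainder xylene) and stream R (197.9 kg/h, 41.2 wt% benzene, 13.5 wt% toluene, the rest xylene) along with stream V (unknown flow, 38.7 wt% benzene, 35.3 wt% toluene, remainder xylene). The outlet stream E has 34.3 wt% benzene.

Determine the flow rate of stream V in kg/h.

2518 kg/h

Let V be the unknown flow. Total out = 2343.9 + V.
benzene balance: 693.14 + 0.387·V = 0.343·(2343.9 + V)
(0.387 − 0.343)·V = 0.343×2343.9 − 693.14 = 110.81
V = 110.81 / 0.044 = 2518.5 kg/h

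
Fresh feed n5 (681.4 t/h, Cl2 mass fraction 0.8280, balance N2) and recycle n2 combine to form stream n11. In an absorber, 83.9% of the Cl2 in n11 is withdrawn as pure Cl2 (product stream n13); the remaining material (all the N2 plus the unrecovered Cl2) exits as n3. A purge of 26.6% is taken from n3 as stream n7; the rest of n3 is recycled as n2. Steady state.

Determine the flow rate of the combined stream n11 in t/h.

N2 enters only via n5 and leaves only via the purge: 681.4×0.172 = 0.266×(N2 in n3), and the absorber passes all N2, so N2 in n11 = N2 in n3 = 440.6 t/h.
Cl2 in n11: m_A = 681.4×0.828 + (1−0.266)·(1−0.839)·m_A, so m_A = 564.2/0.8818 = 639.81 t/h.
n11 = 639.81 + 440.6 = 1080.4 t/h.

1080 t/h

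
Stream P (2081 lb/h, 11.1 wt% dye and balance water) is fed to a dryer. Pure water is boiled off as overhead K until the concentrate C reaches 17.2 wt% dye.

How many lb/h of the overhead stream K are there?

dye is conserved: 2081×0.111 = 230.99 lb/h all reports to the concentrate.
Concentrate = 230.99/(target fraction) = 1343 lb/h.
Overhead = 2081 − 1343 = 738.03 lb/h.

738 lb/h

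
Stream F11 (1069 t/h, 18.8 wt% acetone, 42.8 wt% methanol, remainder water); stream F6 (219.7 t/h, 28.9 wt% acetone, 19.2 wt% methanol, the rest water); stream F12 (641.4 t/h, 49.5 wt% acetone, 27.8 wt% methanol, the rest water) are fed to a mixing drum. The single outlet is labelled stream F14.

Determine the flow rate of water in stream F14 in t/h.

water out = water in = 1069×0.384 + 219.7×0.519 + 641.4×0.227 = 670.12 t/h.

670.1 t/h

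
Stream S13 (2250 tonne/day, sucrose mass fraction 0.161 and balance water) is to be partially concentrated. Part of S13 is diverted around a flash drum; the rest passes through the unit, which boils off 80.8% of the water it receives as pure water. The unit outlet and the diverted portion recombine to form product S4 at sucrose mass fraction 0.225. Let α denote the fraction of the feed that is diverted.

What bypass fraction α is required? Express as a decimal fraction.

All 2250×0.161 = 362.25 tonne/day of sucrose reaches S4, so S4 = 362.25/0.225 = 1610 tonne/day and vapour = 640 tonne/day.
The evaporator receives (1−α)·2250 of feed at 0.839 water and removes 0.808 of that water:
0.808×0.839×(1−α)×2250 = 640
(1−α) = 640/1525.3 = 0.4196;  α = 0.5804.

0.580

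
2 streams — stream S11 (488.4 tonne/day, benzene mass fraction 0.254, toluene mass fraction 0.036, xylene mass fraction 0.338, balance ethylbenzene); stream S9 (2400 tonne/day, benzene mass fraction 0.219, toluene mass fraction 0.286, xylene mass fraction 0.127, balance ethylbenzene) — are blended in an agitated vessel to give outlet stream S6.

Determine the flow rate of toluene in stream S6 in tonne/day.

704 tonne/day

toluene out = toluene in = 488.4×0.036 + 2400×0.286 = 703.98 tonne/day.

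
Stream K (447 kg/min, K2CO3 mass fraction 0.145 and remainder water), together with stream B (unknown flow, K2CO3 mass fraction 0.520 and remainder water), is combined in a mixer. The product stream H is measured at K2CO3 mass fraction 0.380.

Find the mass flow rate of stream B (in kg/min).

750.3 kg/min

Let B be the unknown flow. Total out = 447 + B.
K2CO3 balance: 64.815 + 0.520·B = 0.380·(447 + B)
(0.520 − 0.380)·B = 0.380×447 − 64.815 = 105.05
B = 105.05 / 0.140 = 750.32 kg/min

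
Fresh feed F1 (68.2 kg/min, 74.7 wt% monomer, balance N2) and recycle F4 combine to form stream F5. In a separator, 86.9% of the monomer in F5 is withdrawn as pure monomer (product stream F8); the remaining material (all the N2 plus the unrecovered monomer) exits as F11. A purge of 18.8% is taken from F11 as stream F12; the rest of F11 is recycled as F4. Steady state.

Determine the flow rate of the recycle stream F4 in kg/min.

80.59 kg/min

N2 enters only via F1 and leaves only via the purge: 68.2×0.253 = 0.188×(N2 in F11), and the separator passes all N2, so N2 in F5 = N2 in F11 = 91.78 kg/min.
monomer in F5: m_A = 68.2×0.747 + (1−0.188)·(1−0.869)·m_A, so m_A = 50.945/0.8936 = 57.01 kg/min.
F11 = (1−0.869)×57.01 + 91.78 = 99.248 kg/min.
Recycle F4 = (1−0.188)×99.248 = 80.589 kg/min.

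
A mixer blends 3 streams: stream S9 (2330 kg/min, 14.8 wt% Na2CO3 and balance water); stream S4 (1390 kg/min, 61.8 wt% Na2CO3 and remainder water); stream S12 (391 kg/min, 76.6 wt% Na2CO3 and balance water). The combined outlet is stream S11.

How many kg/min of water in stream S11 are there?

water out = water in = 2330×0.852 + 1390×0.382 + 391×0.234 = 2607.6 kg/min.

2608 kg/min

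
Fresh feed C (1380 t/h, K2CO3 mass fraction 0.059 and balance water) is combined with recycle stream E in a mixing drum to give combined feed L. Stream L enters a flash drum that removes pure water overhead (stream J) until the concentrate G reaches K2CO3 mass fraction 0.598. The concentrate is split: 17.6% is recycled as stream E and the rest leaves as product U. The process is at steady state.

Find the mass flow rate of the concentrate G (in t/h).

165.2 t/h

Overall K2CO3 balance (none leaves overhead): K2CO3 in fresh feed = K2CO3 in product, i.e. 1380×0.059 = (1−0.176)·G·0.598.
G = 81.42/(0.598×0.824) = 165.24 t/h.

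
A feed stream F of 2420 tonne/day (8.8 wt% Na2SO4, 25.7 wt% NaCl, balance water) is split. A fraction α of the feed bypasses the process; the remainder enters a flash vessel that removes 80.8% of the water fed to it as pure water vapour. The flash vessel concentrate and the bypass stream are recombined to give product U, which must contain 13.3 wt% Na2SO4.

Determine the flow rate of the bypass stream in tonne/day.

872.9 tonne/day

All 2420×0.088 = 212.96 tonne/day of Na2SO4 reaches U, so U = 212.96/0.133 = 1601.2 tonne/day and vapour = 818.8 tonne/day.
The evaporator receives (1−α)·2420 of feed at 0.655 water and removes 0.808 of that water:
0.808×0.655×(1−α)×2420 = 818.8
(1−α) = 818.8/1280.8 = 0.6393;  α = 0.3607.
Bypass flow = 0.3607×2420 = 872.88 tonne/day.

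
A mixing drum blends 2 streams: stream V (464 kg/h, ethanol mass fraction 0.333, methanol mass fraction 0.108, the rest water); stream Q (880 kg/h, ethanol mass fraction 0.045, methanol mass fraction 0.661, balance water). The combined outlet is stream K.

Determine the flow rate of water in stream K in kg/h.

518.1 kg/h

water out = water in = 464×0.559 + 880×0.294 = 518.1 kg/h.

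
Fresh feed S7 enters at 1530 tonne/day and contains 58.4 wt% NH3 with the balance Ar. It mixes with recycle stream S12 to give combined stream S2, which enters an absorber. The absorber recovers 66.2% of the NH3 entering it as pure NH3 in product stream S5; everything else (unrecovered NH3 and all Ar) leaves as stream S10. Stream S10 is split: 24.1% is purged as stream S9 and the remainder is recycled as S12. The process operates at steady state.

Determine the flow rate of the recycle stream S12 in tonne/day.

2313 tonne/day

Ar enters only via S7 and leaves only via the purge: 1530×0.416 = 0.241×(Ar in S10), and the absorber passes all Ar, so Ar in S2 = Ar in S10 = 2641 tonne/day.
NH3 in S2: m_A = 1530×0.584 + (1−0.241)·(1−0.662)·m_A, so m_A = 893.52/0.7435 = 1201.8 tonne/day.
S10 = (1−0.662)×1201.8 + 2641 = 3047.2 tonne/day.
Recycle S12 = (1−0.241)×3047.2 = 2312.8 tonne/day.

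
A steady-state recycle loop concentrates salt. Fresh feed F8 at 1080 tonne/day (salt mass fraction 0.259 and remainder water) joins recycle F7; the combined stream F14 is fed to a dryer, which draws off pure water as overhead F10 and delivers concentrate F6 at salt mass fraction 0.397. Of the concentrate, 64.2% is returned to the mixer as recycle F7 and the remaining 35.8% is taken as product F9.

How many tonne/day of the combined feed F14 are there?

2344 tonne/day

Overall salt balance (none leaves overhead): salt in fresh feed = salt in product, i.e. 1080×0.259 = (1−0.642)·F6·0.397.
F6 = 279.72/(0.397×0.358) = 1968.1 tonne/day.
Recycle F7 = 0.642×1968.1 = 1263.5 tonne/day.
Combined feed F14 = 1080 + 1263.5 = 2343.5 tonne/day.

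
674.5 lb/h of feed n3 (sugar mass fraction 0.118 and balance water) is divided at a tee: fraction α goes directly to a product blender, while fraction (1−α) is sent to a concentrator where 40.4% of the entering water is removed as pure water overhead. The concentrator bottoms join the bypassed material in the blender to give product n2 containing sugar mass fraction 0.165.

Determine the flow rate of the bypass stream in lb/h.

All 674.5×0.118 = 79.591 lb/h of sugar reaches n2, so n2 = 79.591/0.165 = 482.37 lb/h and vapour = 192.13 lb/h.
The evaporator receives (1−α)·674.5 of feed at 0.882 water and removes 0.404 of that water:
0.404×0.882×(1−α)×674.5 = 192.13
(1−α) = 192.13/240.34 = 0.7994;  α = 0.2006.
Bypass flow = 0.2006×674.5 = 135.3 lb/h.

135.3 lb/h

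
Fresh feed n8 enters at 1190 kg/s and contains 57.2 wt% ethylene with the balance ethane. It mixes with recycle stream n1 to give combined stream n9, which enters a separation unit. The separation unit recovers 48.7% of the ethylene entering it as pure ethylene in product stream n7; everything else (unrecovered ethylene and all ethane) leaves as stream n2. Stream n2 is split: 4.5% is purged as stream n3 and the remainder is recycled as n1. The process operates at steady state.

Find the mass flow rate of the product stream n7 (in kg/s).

ethylene in n9: m_A = 1190×0.572 + (1−0.045)·(1−0.487)·m_A, so m_A = 680.68/0.5101 = 1334.4 kg/s.
Product n7 = 0.487×1334.4 = 649.87 kg/s.

649.9 kg/s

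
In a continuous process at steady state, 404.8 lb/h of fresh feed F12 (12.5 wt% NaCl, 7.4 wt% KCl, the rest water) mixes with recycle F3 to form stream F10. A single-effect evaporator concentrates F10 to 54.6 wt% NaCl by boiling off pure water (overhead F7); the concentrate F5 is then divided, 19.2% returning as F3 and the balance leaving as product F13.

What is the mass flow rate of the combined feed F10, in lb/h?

426.8 lb/h

Overall NaCl balance (none leaves overhead): NaCl in fresh feed = NaCl in product, i.e. 404.8×0.125 = (1−0.192)·F5·0.546.
F5 = 50.6/(0.546×0.808) = 114.7 lb/h.
Recycle F3 = 0.192×114.7 = 22.022 lb/h.
Combined feed F10 = 404.8 + 22.022 = 426.82 lb/h.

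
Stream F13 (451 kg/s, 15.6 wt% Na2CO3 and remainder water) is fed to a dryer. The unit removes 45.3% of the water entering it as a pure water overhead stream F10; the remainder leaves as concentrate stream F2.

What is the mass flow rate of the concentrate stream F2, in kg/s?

water entering = 451×0.844 = 380.64 kg/s; overhead removed = 0.453×380.64 = 172.43 kg/s.
Concentrate = 451 − 172.43 = 278.57 kg/s.

278.6 kg/s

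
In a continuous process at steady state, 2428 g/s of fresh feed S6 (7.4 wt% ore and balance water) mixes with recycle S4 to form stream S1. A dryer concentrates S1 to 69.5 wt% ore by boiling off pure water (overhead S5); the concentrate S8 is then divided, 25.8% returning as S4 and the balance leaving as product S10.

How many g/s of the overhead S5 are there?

Overall ore balance (none leaves overhead): ore in fresh feed = ore in product, i.e. 2428×0.074 = (1−0.258)·S8·0.695.
S8 = 179.67/(0.695×0.742) = 348.41 g/s.
Recycle S4 = 0.258×348.41 = 89.89 g/s.
Combined feed S1 = 2428 + 89.89 = 2517.9 g/s.
Overhead S5 = S1 − S8 = 2517.9 − 348.41 = 2169.5 g/s.

2169 g/s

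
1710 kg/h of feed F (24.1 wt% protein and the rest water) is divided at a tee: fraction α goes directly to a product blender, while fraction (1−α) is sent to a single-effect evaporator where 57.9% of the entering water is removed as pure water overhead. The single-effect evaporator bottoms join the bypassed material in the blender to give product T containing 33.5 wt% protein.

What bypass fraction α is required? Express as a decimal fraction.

0.361

All 1710×0.241 = 412.11 kg/h of protein reaches T, so T = 412.11/0.335 = 1230.2 kg/h and vapour = 479.82 kg/h.
The evaporator receives (1−α)·1710 of feed at 0.759 water and removes 0.579 of that water:
0.579×0.759×(1−α)×1710 = 479.82
(1−α) = 479.82/751.48 = 0.6385;  α = 0.3615.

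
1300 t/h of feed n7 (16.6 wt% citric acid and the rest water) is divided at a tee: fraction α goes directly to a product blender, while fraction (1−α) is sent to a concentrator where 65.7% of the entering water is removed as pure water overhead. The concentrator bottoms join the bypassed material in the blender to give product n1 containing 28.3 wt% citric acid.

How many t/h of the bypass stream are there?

All 1300×0.166 = 215.8 t/h of citric acid reaches n1, so n1 = 215.8/0.283 = 762.54 t/h and vapour = 537.46 t/h.
The evaporator receives (1−α)·1300 of feed at 0.834 water and removes 0.657 of that water:
0.657×0.834×(1−α)×1300 = 537.46
(1−α) = 537.46/712.32 = 0.7545;  α = 0.2455.
Bypass flow = 0.2455×1300 = 319.13 t/h.

319.1 t/h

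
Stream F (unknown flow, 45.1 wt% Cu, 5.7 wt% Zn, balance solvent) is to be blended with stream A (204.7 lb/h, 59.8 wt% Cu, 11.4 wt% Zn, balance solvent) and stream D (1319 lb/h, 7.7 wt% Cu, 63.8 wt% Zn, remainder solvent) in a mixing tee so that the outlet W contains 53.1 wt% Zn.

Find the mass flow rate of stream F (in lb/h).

117.7 lb/h

Let F be the unknown flow. Total out = 1523.7 + F.
Zn balance: 864.86 + 0.057·F = 0.531·(1523.7 + F)
(0.057 − 0.531)·F = 0.531×1523.7 − 864.86 = -55.773
F = -55.773 / -0.474 = 117.66 lb/h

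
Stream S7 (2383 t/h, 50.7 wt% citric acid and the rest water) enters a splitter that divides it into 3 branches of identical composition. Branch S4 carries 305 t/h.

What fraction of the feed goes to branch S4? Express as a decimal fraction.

Fraction to S4 = 305/2383 = 0.1280.

0.128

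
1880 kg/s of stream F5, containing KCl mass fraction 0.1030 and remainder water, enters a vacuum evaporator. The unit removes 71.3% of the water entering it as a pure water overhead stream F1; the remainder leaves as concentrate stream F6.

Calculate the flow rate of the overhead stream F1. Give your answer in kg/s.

water entering = 1880×0.897 = 1686.4 kg/s; overhead removed = 0.713×1686.4 = 1202.4 kg/s.

1202 kg/s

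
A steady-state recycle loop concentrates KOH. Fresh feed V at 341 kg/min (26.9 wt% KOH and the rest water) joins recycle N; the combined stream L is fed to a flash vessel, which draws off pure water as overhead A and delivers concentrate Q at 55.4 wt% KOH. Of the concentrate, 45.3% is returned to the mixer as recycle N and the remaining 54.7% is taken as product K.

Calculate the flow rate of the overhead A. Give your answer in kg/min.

175.4 kg/min

Overall KOH balance (none leaves overhead): KOH in fresh feed = KOH in product, i.e. 341×0.269 = (1−0.453)·Q·0.554.
Q = 91.729/(0.554×0.547) = 302.7 kg/min.
Recycle N = 0.453×302.7 = 137.12 kg/min.
Combined feed L = 341 + 137.12 = 478.12 kg/min.
Overhead A = L − Q = 478.12 − 302.7 = 175.42 kg/min.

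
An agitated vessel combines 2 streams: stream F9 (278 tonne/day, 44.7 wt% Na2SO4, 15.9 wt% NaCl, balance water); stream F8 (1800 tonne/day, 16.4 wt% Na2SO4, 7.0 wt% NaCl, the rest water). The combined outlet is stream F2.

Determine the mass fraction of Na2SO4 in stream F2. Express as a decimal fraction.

0.202

Total flow out = 278 + 1800 = 2078 tonne/day.
Na2SO4 in = 278×0.447 + 1800×0.164 = 419.47 tonne/day.
Na2SO4 mass fraction in F2 = 419.47/2078 = 0.202.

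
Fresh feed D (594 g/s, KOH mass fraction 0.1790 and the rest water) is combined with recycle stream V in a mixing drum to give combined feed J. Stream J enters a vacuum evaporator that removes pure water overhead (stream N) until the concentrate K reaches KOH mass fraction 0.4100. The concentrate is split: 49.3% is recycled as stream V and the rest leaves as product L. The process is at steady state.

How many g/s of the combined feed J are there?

846.2 g/s

Overall KOH balance (none leaves overhead): KOH in fresh feed = KOH in product, i.e. 594×0.179 = (1−0.493)·K·0.410.
K = 106.33/(0.410×0.507) = 511.5 g/s.
Recycle V = 0.493×511.5 = 252.17 g/s.
Combined feed J = 594 + 252.17 = 846.17 g/s.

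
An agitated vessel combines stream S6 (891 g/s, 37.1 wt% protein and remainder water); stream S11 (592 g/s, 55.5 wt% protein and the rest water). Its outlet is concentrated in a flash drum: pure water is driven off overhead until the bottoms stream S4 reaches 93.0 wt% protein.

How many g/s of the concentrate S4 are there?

708.7 g/s

protein entering = 891×0.371 + 592×0.555 = 659.12 g/s.
All protein reports to S4, so S4 = 659.12/0.930 = 708.73 g/s.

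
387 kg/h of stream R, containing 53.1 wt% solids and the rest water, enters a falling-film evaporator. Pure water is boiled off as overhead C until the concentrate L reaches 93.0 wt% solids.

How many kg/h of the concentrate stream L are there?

solids is conserved: 387×0.531 = 205.5 kg/h all reports to the concentrate.
Concentrate = 205.5/(target fraction) = 220.96 kg/h.

221 kg/h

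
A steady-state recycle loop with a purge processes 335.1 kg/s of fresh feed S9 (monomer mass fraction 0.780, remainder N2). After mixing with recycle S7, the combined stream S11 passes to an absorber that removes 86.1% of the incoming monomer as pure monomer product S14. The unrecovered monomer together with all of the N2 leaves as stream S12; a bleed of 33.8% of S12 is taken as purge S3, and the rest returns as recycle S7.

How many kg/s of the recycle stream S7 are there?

170.9 kg/s

N2 enters only via S9 and leaves only via the purge: 335.1×0.220 = 0.338×(N2 in S12), and the absorber passes all N2, so N2 in S11 = N2 in S12 = 218.11 kg/s.
monomer in S11: m_A = 335.1×0.780 + (1−0.338)·(1−0.861)·m_A, so m_A = 261.38/0.9080 = 287.87 kg/s.
S12 = (1−0.861)×287.87 + 218.11 = 258.13 kg/s.
Recycle S7 = (1−0.338)×258.13 = 170.88 kg/s.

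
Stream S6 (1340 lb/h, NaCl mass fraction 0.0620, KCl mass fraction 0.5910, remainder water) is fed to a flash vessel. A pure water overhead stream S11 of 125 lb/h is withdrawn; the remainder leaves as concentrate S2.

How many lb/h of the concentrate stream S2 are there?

1215 lb/h

Concentrate = 1340 − 125 = 1215 lb/h.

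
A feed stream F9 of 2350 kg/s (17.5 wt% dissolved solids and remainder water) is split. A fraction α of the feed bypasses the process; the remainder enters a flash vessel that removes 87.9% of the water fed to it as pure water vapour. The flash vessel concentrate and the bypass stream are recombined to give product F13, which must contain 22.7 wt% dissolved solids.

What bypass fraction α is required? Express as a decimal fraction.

0.684

All 2350×0.175 = 411.25 kg/s of dissolved solids reaches F13, so F13 = 411.25/0.227 = 1811.7 kg/s and vapour = 538.33 kg/s.
The evaporator receives (1−α)·2350 of feed at 0.825 water and removes 0.879 of that water:
0.879×0.825×(1−α)×2350 = 538.33
(1−α) = 538.33/1704.2 = 0.3159;  α = 0.6841.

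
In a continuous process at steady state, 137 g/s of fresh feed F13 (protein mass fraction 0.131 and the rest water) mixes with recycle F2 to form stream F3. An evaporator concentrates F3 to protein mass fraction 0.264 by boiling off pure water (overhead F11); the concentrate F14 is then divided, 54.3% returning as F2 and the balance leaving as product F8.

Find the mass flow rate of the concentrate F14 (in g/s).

148.8 g/s

Overall protein balance (none leaves overhead): protein in fresh feed = protein in product, i.e. 137×0.131 = (1−0.543)·F14·0.264.
F14 = 17.947/(0.264×0.457) = 148.76 g/s.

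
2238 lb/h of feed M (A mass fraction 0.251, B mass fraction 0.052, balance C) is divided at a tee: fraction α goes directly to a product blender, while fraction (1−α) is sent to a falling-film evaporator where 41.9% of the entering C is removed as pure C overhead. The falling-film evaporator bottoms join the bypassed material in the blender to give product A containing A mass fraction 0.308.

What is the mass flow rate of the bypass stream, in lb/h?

All 2238×0.251 = 561.74 lb/h of A reaches A, so A = 561.74/0.308 = 1823.8 lb/h and vapour = 414.18 lb/h.
The evaporator receives (1−α)·2238 of feed at 0.697 C and removes 0.419 of that C:
0.419×0.697×(1−α)×2238 = 414.18
(1−α) = 414.18/653.59 = 0.6337;  α = 0.3663.
Bypass flow = 0.3663×2238 = 819.8 lb/h.

819.8 lb/h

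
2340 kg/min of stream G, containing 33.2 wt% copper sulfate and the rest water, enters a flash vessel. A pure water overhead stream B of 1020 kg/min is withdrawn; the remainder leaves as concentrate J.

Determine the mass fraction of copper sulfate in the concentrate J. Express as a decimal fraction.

0.589

copper sulfate is not removed: 2340×0.332 = 776.88 kg/min of copper sulfate enters J.
Concentrate = 2340 − 1020 = 1320 kg/min.
Mass fraction = 776.88/1320 = 0.589.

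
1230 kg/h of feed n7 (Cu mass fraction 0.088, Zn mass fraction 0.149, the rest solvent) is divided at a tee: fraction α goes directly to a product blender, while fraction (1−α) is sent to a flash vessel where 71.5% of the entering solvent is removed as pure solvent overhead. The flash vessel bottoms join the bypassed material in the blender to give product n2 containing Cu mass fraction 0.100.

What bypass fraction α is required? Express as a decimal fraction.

0.780

All 1230×0.088 = 108.24 kg/h of Cu reaches n2, so n2 = 108.24/0.100 = 1082.4 kg/h and vapour = 147.6 kg/h.
The evaporator receives (1−α)·1230 of feed at 0.763 solvent and removes 0.715 of that solvent:
0.715×0.763×(1−α)×1230 = 147.6
(1−α) = 147.6/671.02 = 0.2200;  α = 0.7800.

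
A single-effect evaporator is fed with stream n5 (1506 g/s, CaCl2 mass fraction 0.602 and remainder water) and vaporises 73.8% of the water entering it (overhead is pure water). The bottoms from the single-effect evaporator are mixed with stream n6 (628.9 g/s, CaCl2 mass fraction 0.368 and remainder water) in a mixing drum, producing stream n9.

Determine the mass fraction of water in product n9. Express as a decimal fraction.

Vapour removed = 0.738×0.398×1506 = 442.35 g/s; concentrate = 1063.7 g/s.
water reaching the mixer = 157.04 (from concentrate) + 628.9×0.632 = 554.5 g/s.
Product flow = 1063.7 + 628.9 = 1692.6 g/s; water fraction = 0.328.

0.328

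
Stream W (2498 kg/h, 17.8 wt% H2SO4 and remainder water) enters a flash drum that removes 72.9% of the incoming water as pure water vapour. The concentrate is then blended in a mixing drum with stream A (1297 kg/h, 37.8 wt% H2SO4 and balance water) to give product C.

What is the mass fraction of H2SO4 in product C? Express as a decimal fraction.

Vapour removed = 0.729×0.822×2498 = 1496.9 kg/h; concentrate = 1001.1 kg/h.
H2SO4 reaching the mixer = 444.64 (from concentrate) + 1297×0.378 = 934.91 kg/h.
Product flow = 1001.1 + 1297 = 2298.1 kg/h; H2SO4 fraction = 0.407.

0.407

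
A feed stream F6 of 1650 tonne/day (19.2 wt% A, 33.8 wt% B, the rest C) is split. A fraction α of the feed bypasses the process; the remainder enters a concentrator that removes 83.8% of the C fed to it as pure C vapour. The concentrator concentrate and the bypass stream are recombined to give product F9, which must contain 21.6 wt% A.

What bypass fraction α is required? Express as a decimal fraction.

0.718

All 1650×0.192 = 316.8 tonne/day of A reaches F9, so F9 = 316.8/0.216 = 1466.7 tonne/day and vapour = 183.33 tonne/day.
The evaporator receives (1−α)·1650 of feed at 0.470 C and removes 0.838 of that C:
0.838×0.470×(1−α)×1650 = 183.33
(1−α) = 183.33/649.87 = 0.2821;  α = 0.7179.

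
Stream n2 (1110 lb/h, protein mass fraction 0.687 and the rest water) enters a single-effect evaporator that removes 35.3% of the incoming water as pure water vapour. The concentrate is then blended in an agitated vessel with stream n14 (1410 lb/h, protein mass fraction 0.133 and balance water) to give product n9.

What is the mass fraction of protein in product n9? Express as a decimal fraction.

0.396

Vapour removed = 0.353×0.313×1110 = 122.64 lb/h; concentrate = 987.36 lb/h.
protein reaching the mixer = 762.57 (from concentrate) + 1410×0.133 = 950.1 lb/h.
Product flow = 987.36 + 1410 = 2397.4 lb/h; protein fraction = 0.396.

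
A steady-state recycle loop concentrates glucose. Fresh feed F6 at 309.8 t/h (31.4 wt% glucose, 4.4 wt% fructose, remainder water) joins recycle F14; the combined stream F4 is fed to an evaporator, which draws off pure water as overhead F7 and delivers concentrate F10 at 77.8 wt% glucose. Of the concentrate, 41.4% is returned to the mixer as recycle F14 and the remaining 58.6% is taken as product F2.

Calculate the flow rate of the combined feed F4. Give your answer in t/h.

Overall glucose balance (none leaves overhead): glucose in fresh feed = glucose in product, i.e. 309.8×0.314 = (1−0.414)·F10·0.778.
F10 = 97.277/(0.778×0.586) = 213.37 t/h.
Recycle F14 = 0.414×213.37 = 88.335 t/h.
Combined feed F4 = 309.8 + 88.335 = 398.14 t/h.

398.1 t/h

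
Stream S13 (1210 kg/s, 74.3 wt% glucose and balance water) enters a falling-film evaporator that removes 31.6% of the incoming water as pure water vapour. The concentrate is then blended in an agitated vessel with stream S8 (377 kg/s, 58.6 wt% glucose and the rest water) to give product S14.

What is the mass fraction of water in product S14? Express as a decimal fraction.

0.248

Vapour removed = 0.316×0.257×1210 = 98.267 kg/s; concentrate = 1111.7 kg/s.
water reaching the mixer = 212.7 (from concentrate) + 377×0.414 = 368.78 kg/s.
Product flow = 1111.7 + 377 = 1488.7 kg/s; water fraction = 0.248.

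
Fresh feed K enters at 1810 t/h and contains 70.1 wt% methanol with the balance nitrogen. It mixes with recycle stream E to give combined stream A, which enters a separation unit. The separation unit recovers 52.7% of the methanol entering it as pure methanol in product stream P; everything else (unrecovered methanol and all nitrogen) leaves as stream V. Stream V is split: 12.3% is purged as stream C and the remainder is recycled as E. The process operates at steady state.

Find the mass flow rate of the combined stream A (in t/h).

6568 t/h

nitrogen enters only via K and leaves only via the purge: 1810×0.299 = 0.123×(nitrogen in V), and the separation unit passes all nitrogen, so nitrogen in A = nitrogen in V = 4399.9 t/h.
methanol in A: m_A = 1810×0.701 + (1−0.123)·(1−0.527)·m_A, so m_A = 1268.8/0.5852 = 2168.2 t/h.
A = 2168.2 + 4399.9 = 6568.2 t/h.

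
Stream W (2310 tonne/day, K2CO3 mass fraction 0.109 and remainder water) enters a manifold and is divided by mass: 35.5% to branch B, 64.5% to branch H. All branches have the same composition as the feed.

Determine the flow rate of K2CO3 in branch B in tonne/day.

89.39 tonne/day

Branch B total = 0.355×2310 = 820.05 tonne/day.
K2CO3 in B = 0.109×820.05 = 89.385 tonne/day.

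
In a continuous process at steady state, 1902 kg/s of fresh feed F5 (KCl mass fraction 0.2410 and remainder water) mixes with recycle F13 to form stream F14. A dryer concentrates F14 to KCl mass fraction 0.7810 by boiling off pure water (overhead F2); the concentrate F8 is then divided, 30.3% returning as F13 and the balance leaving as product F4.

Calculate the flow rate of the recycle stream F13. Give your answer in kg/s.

Overall KCl balance (none leaves overhead): KCl in fresh feed = KCl in product, i.e. 1902×0.241 = (1−0.303)·F8·0.781.
F8 = 458.38/(0.781×0.697) = 842.06 kg/s.
Recycle F13 = 0.303×842.06 = 255.14 kg/s.

255.1 kg/s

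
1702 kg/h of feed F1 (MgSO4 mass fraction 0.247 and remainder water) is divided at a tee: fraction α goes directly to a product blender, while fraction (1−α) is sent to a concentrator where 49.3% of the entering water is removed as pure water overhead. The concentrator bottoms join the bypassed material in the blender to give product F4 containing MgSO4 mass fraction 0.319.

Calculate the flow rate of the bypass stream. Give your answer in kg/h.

667.2 kg/h

All 1702×0.247 = 420.39 kg/h of MgSO4 reaches F4, so F4 = 420.39/0.319 = 1317.8 kg/h and vapour = 384.15 kg/h.
The evaporator receives (1−α)·1702 of feed at 0.753 water and removes 0.493 of that water:
0.493×0.753×(1−α)×1702 = 384.15
(1−α) = 384.15/631.83 = 0.6080;  α = 0.3920.
Bypass flow = 0.3920×1702 = 667.19 kg/h.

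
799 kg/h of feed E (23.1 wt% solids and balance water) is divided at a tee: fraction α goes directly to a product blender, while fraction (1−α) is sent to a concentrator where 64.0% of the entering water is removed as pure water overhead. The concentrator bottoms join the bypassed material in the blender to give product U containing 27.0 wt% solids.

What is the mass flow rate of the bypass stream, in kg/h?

All 799×0.231 = 184.57 kg/h of solids reaches U, so U = 184.57/0.270 = 683.59 kg/h and vapour = 115.41 kg/h.
The evaporator receives (1−α)·799 of feed at 0.769 water and removes 0.640 of that water:
0.640×0.769×(1−α)×799 = 115.41
(1−α) = 115.41/393.24 = 0.2935;  α = 0.7065.
Bypass flow = 0.7065×799 = 564.5 kg/h.

564.5 kg/h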